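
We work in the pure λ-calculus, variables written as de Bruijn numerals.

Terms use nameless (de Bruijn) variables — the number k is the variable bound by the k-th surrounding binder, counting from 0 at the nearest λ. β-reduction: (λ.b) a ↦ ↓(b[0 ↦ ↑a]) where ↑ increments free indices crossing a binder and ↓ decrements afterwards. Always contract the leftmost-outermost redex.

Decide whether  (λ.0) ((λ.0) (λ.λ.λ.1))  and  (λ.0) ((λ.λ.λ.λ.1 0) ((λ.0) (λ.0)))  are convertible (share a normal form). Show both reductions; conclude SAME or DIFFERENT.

Answer: DIFFERENT — A ⇓ λ.λ.λ.1, B ⇓ λ.λ.λ.1 0

Working:
Term A:
  start: (λ.0) ((λ.0) (λ.λ.λ.1))
  step 1: (λ.0) (λ.λ.λ.1)
  step 2: λ.λ.λ.1

Term B:
  start: (λ.0) ((λ.λ.λ.λ.1 0) ((λ.0) (λ.0)))
  step 1: (λ.λ.λ.λ.1 0) ((λ.0) (λ.0))
  step 2: λ.λ.λ.1 0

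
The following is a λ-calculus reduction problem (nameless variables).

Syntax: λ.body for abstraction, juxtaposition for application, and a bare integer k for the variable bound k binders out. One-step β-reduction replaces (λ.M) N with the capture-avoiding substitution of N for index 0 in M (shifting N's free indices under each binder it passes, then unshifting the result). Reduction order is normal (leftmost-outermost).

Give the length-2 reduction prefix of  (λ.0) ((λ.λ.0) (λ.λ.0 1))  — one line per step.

Answer: after 2 steps: λ.0

Working:
  start: (λ.0) ((λ.λ.0) (λ.λ.0 1))
  [1] (λ.λ.0) (λ.λ.0 1)
  [2] λ.0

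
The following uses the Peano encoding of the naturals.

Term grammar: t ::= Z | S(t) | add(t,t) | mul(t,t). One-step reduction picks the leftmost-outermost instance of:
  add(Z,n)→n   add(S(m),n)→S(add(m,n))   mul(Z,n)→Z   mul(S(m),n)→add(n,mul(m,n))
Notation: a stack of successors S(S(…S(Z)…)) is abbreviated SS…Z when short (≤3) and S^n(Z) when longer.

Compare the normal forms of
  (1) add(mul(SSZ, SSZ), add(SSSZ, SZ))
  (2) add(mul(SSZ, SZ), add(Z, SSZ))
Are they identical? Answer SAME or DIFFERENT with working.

Term A:
  start: add(mul(SSZ, SSZ), add(SSSZ, SZ))
  →1  add(add(SSZ, mul(SZ, SSZ)), add(SSSZ, SZ))
  →2  add(S(add(SZ, mul(SZ, SSZ))), add(SSSZ, SZ))
  →3  S(add(add(SZ, mul(SZ, SSZ)), add(SSSZ, SZ)))
  →4  S(add(S(add(Z, mul(SZ, SSZ))), add(SSSZ, SZ)))
  →5  S(S(add(add(Z, mul(SZ, SSZ)), add(SSSZ, SZ))))
  →6  S(S(add(mul(SZ, SSZ), add(SSSZ, SZ))))
  →7  S(S(add(add(SSZ, mul(Z, SSZ)), add(SSSZ, SZ))))
  →8  S(S(add(S(add(SZ, mul(Z, SSZ))), add(SSSZ, SZ))))
  →9  S(S(S(add(add(SZ, mul(Z, SSZ)), add(SSSZ, SZ)))))
  →10  S(S(S(add(S(add(Z, mul(Z, SSZ))), add(SSSZ, SZ)))))
  →11  S(S(S(S(add(add(Z, mul(Z, SSZ)), add(SSSZ, SZ))))))
  →12  S(S(S(S(add(mul(Z, SSZ), add(SSSZ, SZ))))))
  →13  S(S(S(S(add(Z, add(SSSZ, SZ))))))
  →14  S(S(S(S(add(SSSZ, SZ)))))
  →15  S(S(S(S(S(add(SSZ, SZ))))))
  →16  S(S(S(S(S(S(add(SZ, SZ)))))))
  →17  S(S(S(S(S(S(S(add(Z, SZ))))))))
  →18  S^8(Z)

Term B:
  start: add(mul(SSZ, SZ), add(Z, SSZ))
  →1  add(add(SZ, mul(SZ, SZ)), add(Z, SSZ))
  →2  add(S(add(Z, mul(SZ, SZ))), add(Z, SSZ))
  →3  S(add(add(Z, mul(SZ, SZ)), add(Z, SSZ)))
  →4  S(add(mul(SZ, SZ), add(Z, SSZ)))
  →5  S(add(add(SZ, mul(Z, SZ)), add(Z, SSZ)))
  →6  S(add(S(add(Z, mul(Z, SZ))), add(Z, SSZ)))
  →7  S(S(add(add(Z, mul(Z, SZ)), add(Z, SSZ))))
  →8  S(S(add(mul(Z, SZ), add(Z, SSZ))))
  →9  S(S(add(Z, add(Z, SSZ))))
  →10  S(S(add(Z, SSZ)))
  →11  S^4(Z)

Answer: DIFFERENT — A ⇓ S^8(Z), B ⇓ S^4(Z)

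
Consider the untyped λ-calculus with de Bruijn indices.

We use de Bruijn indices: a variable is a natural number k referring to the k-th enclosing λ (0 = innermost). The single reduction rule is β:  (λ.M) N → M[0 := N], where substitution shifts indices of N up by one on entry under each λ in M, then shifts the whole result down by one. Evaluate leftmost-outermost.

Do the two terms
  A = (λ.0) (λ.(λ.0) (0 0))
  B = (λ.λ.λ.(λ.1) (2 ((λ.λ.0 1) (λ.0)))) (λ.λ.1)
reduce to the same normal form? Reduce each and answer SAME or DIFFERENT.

Term A:
  start: (λ.0) (λ.(λ.0) (0 0))
  [1] λ.(λ.0) (0 0)
  [2] λ.0 0

Term B:
  start: (λ.λ.λ.(λ.1) (2 ((λ.λ.0 1) (λ.0)))) (λ.λ.1)
  [1] λ.λ.(λ.1) ((λ.λ.1) ((λ.λ.0 1) (λ.0)))
  [2] λ.λ.0

Answer: DIFFERENT — A ⇓ λ.0 0, B ⇓ λ.λ.0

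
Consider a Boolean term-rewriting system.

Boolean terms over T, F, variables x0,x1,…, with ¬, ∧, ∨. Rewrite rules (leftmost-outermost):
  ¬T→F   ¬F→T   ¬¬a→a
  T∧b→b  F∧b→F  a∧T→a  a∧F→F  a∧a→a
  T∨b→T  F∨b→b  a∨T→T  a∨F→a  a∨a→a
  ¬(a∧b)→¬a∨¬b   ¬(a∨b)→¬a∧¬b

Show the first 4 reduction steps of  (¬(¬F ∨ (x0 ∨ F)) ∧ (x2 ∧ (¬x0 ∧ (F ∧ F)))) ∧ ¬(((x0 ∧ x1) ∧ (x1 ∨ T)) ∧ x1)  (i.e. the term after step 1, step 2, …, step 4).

  start: (¬(¬F ∨ (x0 ∨ F)) ∧ (x2 ∧ (¬x0 ∧ (F ∧ F)))) ∧ ¬(((x0 ∧ x1) ∧ (x1 ∨ T)) ∧ x1)
  step 1: ((¬¬F ∧ ¬(x0 ∨ F)) ∧ (x2 ∧ (¬x0 ∧ (F ∧ F)))) ∧ ¬(((x0 ∧ x1) ∧ (x1 ∨ T)) ∧ x1)
  step 2: ((F ∧ ¬(x0 ∨ F)) ∧ (x2 ∧ (¬x0 ∧ (F ∧ F)))) ∧ ¬(((x0 ∧ x1) ∧ (x1 ∨ T)) ∧ x1)
  step 3: (F ∧ (x2 ∧ (¬x0 ∧ (F ∧ F)))) ∧ ¬(((x0 ∧ x1) ∧ (x1 ∨ T)) ∧ x1)
  step 4: F ∧ ¬(((x0 ∧ x1) ∧ (x1 ∨ T)) ∧ x1)

Answer: after 4 steps: F ∧ ¬(((x0 ∧ x1) ∧ (x1 ∨ T)) ∧ x1)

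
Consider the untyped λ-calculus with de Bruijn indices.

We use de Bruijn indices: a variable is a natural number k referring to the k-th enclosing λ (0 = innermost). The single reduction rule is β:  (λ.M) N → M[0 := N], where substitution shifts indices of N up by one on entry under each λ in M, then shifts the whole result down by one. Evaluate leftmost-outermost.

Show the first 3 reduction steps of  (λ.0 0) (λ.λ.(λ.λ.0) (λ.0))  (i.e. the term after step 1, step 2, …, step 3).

  start: (λ.0 0) (λ.λ.(λ.λ.0) (λ.0))
  →1  (λ.λ.(λ.λ.0) (λ.0)) (λ.λ.(λ.λ.0) (λ.0))
  →2  λ.(λ.λ.0) (λ.0)
  →3  λ.λ.0

Answer: after 3 steps: λ.λ.0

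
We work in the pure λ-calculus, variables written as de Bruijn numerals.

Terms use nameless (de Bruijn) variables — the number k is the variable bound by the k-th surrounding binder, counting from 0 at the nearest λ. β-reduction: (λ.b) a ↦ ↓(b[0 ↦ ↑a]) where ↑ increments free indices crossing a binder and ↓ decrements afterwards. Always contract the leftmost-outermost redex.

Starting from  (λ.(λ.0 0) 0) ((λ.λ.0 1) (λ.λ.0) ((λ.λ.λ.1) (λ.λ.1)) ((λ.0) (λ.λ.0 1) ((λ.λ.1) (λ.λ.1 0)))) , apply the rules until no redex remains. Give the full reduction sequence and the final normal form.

Answer: normal form = λ.0  (in 8 steps)

Working:
  start: (λ.(λ.0 0) 0) ((λ.λ.0 1) (λ.λ.0) ((λ.λ.λ.1) (λ.λ.1)) ((λ.0) (λ.λ.0 1) ((λ.λ.1) (λ.λ.1 0))))
  step 1: (λ.0 0) ((λ.λ.0 1) (λ.λ.0) ((λ.λ.λ.1) (λ.λ.1)) ((λ.0) (λ.λ.0 1) ((λ.λ.1) (λ.λ.1 0))))
  step 2: (λ.λ.0 1) (λ.λ.0) ((λ.λ.λ.1) (λ.λ.1)) ((λ.0) (λ.λ.0 1) ((λ.λ.1) (λ.λ.1 0))) ((λ.λ.0 1) (λ.λ.0) ((λ.λ.λ.1) (λ.λ.1)) ((λ.0) (λ.λ.0 1) ((λ.λ.1) (λ.λ.1 0))))
  step 3: (λ.0 (λ.λ.0)) ((λ.λ.λ.1) (λ.λ.1)) ((λ.0) (λ.λ.0 1) ((λ.λ.1) (λ.λ.1 0))) ((λ.λ.0 1) (λ.λ.0) ((λ.λ.λ.1) (λ.λ.1)) ((λ.0) (λ.λ.0 1) ((λ.λ.1) (λ.λ.1 0))))
  step 4: (λ.λ.λ.1) (λ.λ.1) (λ.λ.0) ((λ.0) (λ.λ.0 1) ((λ.λ.1) (λ.λ.1 0))) ((λ.λ.0 1) (λ.λ.0) ((λ.λ.λ.1) (λ.λ.1)) ((λ.0) (λ.λ.0 1) ((λ.λ.1) (λ.λ.1 0))))
  step 5: (λ.λ.1) (λ.λ.0) ((λ.0) (λ.λ.0 1) ((λ.λ.1) (λ.λ.1 0))) ((λ.λ.0 1) (λ.λ.0) ((λ.λ.λ.1) (λ.λ.1)) ((λ.0) (λ.λ.0 1) ((λ.λ.1) (λ.λ.1 0))))
  step 6: (λ.λ.λ.0) ((λ.0) (λ.λ.0 1) ((λ.λ.1) (λ.λ.1 0))) ((λ.λ.0 1) (λ.λ.0) ((λ.λ.λ.1) (λ.λ.1)) ((λ.0) (λ.λ.0 1) ((λ.λ.1) (λ.λ.1 0))))
  step 7: (λ.λ.0) ((λ.λ.0 1) (λ.λ.0) ((λ.λ.λ.1) (λ.λ.1)) ((λ.0) (λ.λ.0 1) ((λ.λ.1) (λ.λ.1 0))))
  step 8: λ.0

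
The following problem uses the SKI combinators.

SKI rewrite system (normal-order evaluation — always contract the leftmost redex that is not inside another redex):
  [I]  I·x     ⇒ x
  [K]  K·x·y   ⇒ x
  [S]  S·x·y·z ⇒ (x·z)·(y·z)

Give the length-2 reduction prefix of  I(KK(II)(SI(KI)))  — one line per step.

Answer: after 2 steps: K(SI(KI))

Derivation:
  start: I(KK(II)(SI(KI)))
  →1  KK(II)(SI(KI))
  →2  K(SI(KI))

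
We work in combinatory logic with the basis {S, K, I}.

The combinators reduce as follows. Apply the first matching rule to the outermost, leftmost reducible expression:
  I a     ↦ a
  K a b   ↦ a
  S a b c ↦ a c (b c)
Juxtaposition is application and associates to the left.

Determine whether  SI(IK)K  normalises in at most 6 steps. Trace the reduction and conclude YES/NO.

  start: SI(IK)K
  step 1: IK(IKK)
  step 2: K(IKK)
  step 3: K(KK)

Answer: YES — reaches normal form K(KK) in 3 ≤ 6 steps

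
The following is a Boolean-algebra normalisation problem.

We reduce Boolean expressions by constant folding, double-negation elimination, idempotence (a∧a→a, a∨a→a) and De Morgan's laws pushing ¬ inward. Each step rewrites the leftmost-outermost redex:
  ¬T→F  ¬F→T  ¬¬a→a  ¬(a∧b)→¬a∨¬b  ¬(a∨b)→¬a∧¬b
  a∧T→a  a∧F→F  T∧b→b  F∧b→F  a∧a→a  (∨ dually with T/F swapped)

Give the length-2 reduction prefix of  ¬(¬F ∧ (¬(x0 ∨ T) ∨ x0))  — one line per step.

Answer: after 2 steps: F ∨ ¬(¬(x0 ∨ T) ∨ x0)

Derivation:
  start: ¬(¬F ∧ (¬(x0 ∨ T) ∨ x0))
  →1  ¬¬F ∨ ¬(¬(x0 ∨ T) ∨ x0)
  →2  F ∨ ¬(¬(x0 ∨ T) ∨ x0)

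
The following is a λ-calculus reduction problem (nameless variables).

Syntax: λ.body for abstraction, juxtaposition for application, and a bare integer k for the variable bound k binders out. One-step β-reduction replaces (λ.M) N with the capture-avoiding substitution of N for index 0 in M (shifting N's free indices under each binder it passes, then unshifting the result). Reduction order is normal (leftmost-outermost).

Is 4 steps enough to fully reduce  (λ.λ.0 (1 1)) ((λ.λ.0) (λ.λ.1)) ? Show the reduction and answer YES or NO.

  start: (λ.λ.0 (1 1)) ((λ.λ.0) (λ.λ.1))
  [1] λ.0 ((λ.λ.0) (λ.λ.1) ((λ.λ.0) (λ.λ.1)))
  [2] λ.0 ((λ.0) ((λ.λ.0) (λ.λ.1)))
  [3] λ.0 ((λ.λ.0) (λ.λ.1))
  [4] λ.0 (λ.0)

Answer: YES — reaches normal form λ.0 (λ.0) in 4 ≤ 4 steps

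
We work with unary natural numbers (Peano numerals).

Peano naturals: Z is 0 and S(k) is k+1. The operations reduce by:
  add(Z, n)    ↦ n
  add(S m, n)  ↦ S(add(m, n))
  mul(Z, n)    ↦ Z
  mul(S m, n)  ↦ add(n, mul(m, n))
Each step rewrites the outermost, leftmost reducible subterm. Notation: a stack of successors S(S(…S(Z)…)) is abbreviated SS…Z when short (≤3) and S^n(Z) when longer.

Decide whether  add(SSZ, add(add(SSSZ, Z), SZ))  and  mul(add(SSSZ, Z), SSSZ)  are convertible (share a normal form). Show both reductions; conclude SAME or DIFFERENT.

Answer: DIFFERENT — A ⇓ S^6(Z), B ⇓ S^9(Z)

Reduction:
Term A:
  start: add(SSZ, add(add(SSSZ, Z), SZ))
  →1  S(add(SZ, add(add(SSSZ, Z), SZ)))
  →2  S(S(add(Z, add(add(SSSZ, Z), SZ))))
  →3  S(S(add(add(SSSZ, Z), SZ)))
  →4  S(S(add(S(add(SSZ, Z)), SZ)))
  →5  S(S(S(add(add(SSZ, Z), SZ))))
  →6  S(S(S(add(S(add(SZ, Z)), SZ))))
  →7  S(S(S(S(add(add(SZ, Z), SZ)))))
  →8  S(S(S(S(add(S(add(Z, Z)), SZ)))))
  →9  S(S(S(S(S(add(add(Z, Z), SZ))))))
  →10  S(S(S(S(S(add(Z, SZ))))))
  →11  S^6(Z)

Term B:
  start: mul(add(SSSZ, Z), SSSZ)
  →1  mul(S(add(SSZ, Z)), SSSZ)
  →2  add(SSSZ, mul(add(SSZ, Z), SSSZ))
  →3  S(add(SSZ, mul(add(SSZ, Z), SSSZ)))
  →4  S(S(add(SZ, mul(add(SSZ, Z), SSSZ))))
  →5  S(S(S(add(Z, mul(add(SSZ, Z), SSSZ)))))
  →6  S(S(S(mul(add(SSZ, Z), SSSZ))))
  →7  S(S(S(mul(S(add(SZ, Z)), SSSZ))))
  →8  S(S(S(add(SSSZ, mul(add(SZ, Z), SSSZ)))))
  →9  S(S(S(S(add(SSZ, mul(add(SZ, Z), SSSZ))))))
  →10  S(S(S(S(S(add(SZ, mul(add(SZ, Z), SSSZ)))))))
  →11  S(S(S(S(S(S(add(Z, mul(add(SZ, Z), SSSZ))))))))
  →12  S(S(S(S(S(S(mul(add(SZ, Z), SSSZ)))))))
  →13  S(S(S(S(S(S(mul(S(add(Z, Z)), SSSZ)))))))
  →14  S(S(S(S(S(S(add(SSSZ, mul(add(Z, Z), SSSZ))))))))
  →15  S(S(S(S(S(S(S(add(SSZ, mul(add(Z, Z), SSSZ)))))))))
  →16  S(S(S(S(S(S(S(S(add(SZ, mul(add(Z, Z), SSSZ))))))))))
  →17  S(S(S(S(S(S(S(S(S(add(Z, mul(add(Z, Z), SSSZ)))))))))))
  →18  S(S(S(S(S(S(S(S(S(mul(add(Z, Z), SSSZ))))))))))
  →19  S(S(S(S(S(S(S(S(S(mul(Z, SSSZ))))))))))
  →20  S^9(Z)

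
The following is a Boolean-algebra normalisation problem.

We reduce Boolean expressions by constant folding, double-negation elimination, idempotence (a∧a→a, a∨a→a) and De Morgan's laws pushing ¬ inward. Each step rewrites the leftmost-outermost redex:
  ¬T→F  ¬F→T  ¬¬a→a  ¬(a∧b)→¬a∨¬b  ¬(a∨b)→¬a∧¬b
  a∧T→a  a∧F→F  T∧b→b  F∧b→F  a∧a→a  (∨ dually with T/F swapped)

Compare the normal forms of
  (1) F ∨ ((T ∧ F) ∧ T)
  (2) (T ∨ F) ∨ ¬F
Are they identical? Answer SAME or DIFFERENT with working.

Answer: DIFFERENT — A ⇓ F, B ⇓ T

Derivation:
Term A:
  start: F ∨ ((T ∧ F) ∧ T)
  [1] (T ∧ F) ∧ T
  [2] T ∧ F
  [3] F

Term B:
  start: (T ∨ F) ∨ ¬F
  [1] T ∨ ¬F
  [2] T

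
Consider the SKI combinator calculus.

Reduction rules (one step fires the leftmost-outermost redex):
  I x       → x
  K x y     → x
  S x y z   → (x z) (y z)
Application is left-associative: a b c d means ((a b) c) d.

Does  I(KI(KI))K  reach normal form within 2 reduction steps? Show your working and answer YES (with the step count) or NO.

Answer: NO — after 2 steps the term is IK, not yet normal

Working:
  start: I(KI(KI))K
  →1  KI(KI)K
  →2  IK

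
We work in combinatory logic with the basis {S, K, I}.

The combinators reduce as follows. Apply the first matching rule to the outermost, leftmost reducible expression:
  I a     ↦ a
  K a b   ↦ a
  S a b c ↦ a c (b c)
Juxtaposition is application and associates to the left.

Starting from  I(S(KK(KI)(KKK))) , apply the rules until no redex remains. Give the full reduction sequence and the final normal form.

Answer: normal form = S(KK)  (in 3 steps)

Derivation:
  start: I(S(KK(KI)(KKK)))
  [1] S(KK(KI)(KKK))
  [2] S(K(KKK))
  [3] S(KK)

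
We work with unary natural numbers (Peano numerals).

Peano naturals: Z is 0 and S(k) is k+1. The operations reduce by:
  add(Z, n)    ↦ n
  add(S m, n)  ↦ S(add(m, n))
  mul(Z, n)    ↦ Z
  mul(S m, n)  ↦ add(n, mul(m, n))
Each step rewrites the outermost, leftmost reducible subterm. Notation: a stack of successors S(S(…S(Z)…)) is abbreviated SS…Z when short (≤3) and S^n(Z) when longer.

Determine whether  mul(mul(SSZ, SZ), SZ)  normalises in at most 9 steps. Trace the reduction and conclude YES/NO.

  start: mul(mul(SSZ, SZ), SZ)
  [1] mul(add(SZ, mul(SZ, SZ)), SZ)
  [2] mul(S(add(Z, mul(SZ, SZ))), SZ)
  [3] add(SZ, mul(add(Z, mul(SZ, SZ)), SZ))
  [4] S(add(Z, mul(add(Z, mul(SZ, SZ)), SZ)))
  [5] S(mul(add(Z, mul(SZ, SZ)), SZ))
  [6] S(mul(mul(SZ, SZ), SZ))
  [7] S(mul(add(SZ, mul(Z, SZ)), SZ))
  [8] S(mul(S(add(Z, mul(Z, SZ))), SZ))
  [9] S(add(SZ, mul(add(Z, mul(Z, SZ)), SZ)))

Answer: NO — after 9 steps the term is S(add(SZ, mul(add(Z, mul(Z, SZ)), SZ))), not yet normal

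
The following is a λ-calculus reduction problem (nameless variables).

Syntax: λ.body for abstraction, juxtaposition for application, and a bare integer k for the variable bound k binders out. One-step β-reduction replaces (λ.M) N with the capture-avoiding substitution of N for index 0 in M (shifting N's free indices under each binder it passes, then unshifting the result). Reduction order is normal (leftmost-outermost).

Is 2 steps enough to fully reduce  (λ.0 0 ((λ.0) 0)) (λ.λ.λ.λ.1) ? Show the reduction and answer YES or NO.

Answer: NO — after 2 steps the term is (λ.λ.λ.1) ((λ.0) (λ.λ.λ.λ.1)), not yet normal

Derivation:
  start: (λ.0 0 ((λ.0) 0)) (λ.λ.λ.λ.1)
  [1] (λ.λ.λ.λ.1) (λ.λ.λ.λ.1) ((λ.0) (λ.λ.λ.λ.1))
  [2] (λ.λ.λ.1) ((λ.0) (λ.λ.λ.λ.1))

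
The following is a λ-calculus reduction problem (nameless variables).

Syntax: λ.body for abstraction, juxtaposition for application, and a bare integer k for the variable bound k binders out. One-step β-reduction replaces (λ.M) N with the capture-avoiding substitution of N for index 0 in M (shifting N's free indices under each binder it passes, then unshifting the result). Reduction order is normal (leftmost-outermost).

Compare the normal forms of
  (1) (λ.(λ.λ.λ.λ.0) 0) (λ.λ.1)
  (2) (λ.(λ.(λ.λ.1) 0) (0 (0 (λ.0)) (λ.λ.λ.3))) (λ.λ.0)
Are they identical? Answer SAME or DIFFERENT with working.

Term A:
  start: (λ.(λ.λ.λ.λ.0) 0) (λ.λ.1)
  →1  (λ.λ.λ.λ.0) (λ.λ.1)
  →2  λ.λ.λ.0

Term B:
  start: (λ.(λ.(λ.λ.1) 0) (0 (0 (λ.0)) (λ.λ.λ.3))) (λ.λ.0)
  →1  (λ.(λ.λ.1) 0) ((λ.λ.0) ((λ.λ.0) (λ.0)) (λ.λ.λ.λ.λ.0))
  →2  (λ.λ.1) ((λ.λ.0) ((λ.λ.0) (λ.0)) (λ.λ.λ.λ.λ.0))
  →3  λ.(λ.λ.0) ((λ.λ.0) (λ.0)) (λ.λ.λ.λ.λ.0)
  →4  λ.(λ.0) (λ.λ.λ.λ.λ.0)
  →5  λ.λ.λ.λ.λ.λ.0

Answer: DIFFERENT — A ⇓ λ.λ.λ.0, B ⇓ λ.λ.λ.λ.λ.λ.0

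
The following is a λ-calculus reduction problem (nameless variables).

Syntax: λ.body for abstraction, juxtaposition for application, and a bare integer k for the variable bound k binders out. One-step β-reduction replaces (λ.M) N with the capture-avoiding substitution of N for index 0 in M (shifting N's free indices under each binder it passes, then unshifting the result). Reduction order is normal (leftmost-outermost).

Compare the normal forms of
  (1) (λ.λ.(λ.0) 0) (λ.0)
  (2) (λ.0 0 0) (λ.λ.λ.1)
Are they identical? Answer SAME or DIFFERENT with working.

Term A:
  start: (λ.λ.(λ.0) 0) (λ.0)
  step 1: λ.(λ.0) 0
  step 2: λ.0

Term B:
  start: (λ.0 0 0) (λ.λ.λ.1)
  step 1: (λ.λ.λ.1) (λ.λ.λ.1) (λ.λ.λ.1)
  step 2: (λ.λ.1) (λ.λ.λ.1)
  step 3: λ.λ.λ.λ.1

Answer: DIFFERENT — A ⇓ λ.0, B ⇓ λ.λ.λ.λ.1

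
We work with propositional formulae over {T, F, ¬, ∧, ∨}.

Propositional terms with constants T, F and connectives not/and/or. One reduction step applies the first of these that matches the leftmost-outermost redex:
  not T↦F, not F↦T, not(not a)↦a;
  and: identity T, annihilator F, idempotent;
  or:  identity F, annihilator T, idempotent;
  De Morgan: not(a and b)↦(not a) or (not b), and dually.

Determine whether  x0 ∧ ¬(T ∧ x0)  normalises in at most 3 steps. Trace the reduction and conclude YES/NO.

  start: x0 ∧ ¬(T ∧ x0)
  →1  x0 ∧ (¬T ∨ ¬x0)
  →2  x0 ∧ (F ∨ ¬x0)
  →3  x0 ∧ ¬x0

Answer: YES — reaches normal form x0 ∧ ¬x0 in 3 ≤ 3 steps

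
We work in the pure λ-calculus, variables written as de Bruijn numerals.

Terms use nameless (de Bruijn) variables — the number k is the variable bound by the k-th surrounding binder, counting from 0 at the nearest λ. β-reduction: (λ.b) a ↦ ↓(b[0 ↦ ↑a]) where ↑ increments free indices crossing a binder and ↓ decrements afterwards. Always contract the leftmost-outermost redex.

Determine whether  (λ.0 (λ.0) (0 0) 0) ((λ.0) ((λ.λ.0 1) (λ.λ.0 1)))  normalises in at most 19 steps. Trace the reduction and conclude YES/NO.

  start: (λ.0 (λ.0) (0 0) 0) ((λ.0) ((λ.λ.0 1) (λ.λ.0 1)))
  →1  (λ.0) ((λ.λ.0 1) (λ.λ.0 1)) (λ.0) ((λ.0) ((λ.λ.0 1) (λ.λ.0 1)) ((λ.0) ((λ.λ.0 1) (λ.λ.0 1)))) ((λ.0) ((λ.λ.0 1) (λ.λ.0 1)))
  →2  (λ.λ.0 1) (λ.λ.0 1) (λ.0) ((λ.0) ((λ.λ.0 1) (λ.λ.0 1)) ((λ.0) ((λ.λ.0 1) (λ.λ.0 1)))) ((λ.0) ((λ.λ.0 1) (λ.λ.0 1)))
  →3  (λ.0 (λ.λ.0 1)) (λ.0) ((λ.0) ((λ.λ.0 1) (λ.λ.0 1)) ((λ.0) ((λ.λ.0 1) (λ.λ.0 1)))) ((λ.0) ((λ.λ.0 1) (λ.λ.0 1)))
  →4  (λ.0) (λ.λ.0 1) ((λ.0) ((λ.λ.0 1) (λ.λ.0 1)) ((λ.0) ((λ.λ.0 1) (λ.λ.0 1)))) ((λ.0) ((λ.λ.0 1) (λ.λ.0 1)))
  →5  (λ.λ.0 1) ((λ.0) ((λ.λ.0 1) (λ.λ.0 1)) ((λ.0) ((λ.λ.0 1) (λ.λ.0 1)))) ((λ.0) ((λ.λ.0 1) (λ.λ.0 1)))
  →6  (λ.0 ((λ.0) ((λ.λ.0 1) (λ.λ.0 1)) ((λ.0) ((λ.λ.0 1) (λ.λ.0 1))))) ((λ.0) ((λ.λ.0 1) (λ.λ.0 1)))
  →7  (λ.0) ((λ.λ.0 1) (λ.λ.0 1)) ((λ.0) ((λ.λ.0 1) (λ.λ.0 1)) ((λ.0) ((λ.λ.0 1) (λ.λ.0 1))))
  →8  (λ.λ.0 1) (λ.λ.0 1) ((λ.0) ((λ.λ.0 1) (λ.λ.0 1)) ((λ.0) ((λ.λ.0 1) (λ.λ.0 1))))
  →9  (λ.0 (λ.λ.0 1)) ((λ.0) ((λ.λ.0 1) (λ.λ.0 1)) ((λ.0) ((λ.λ.0 1) (λ.λ.0 1))))
  →10  (λ.0) ((λ.λ.0 1) (λ.λ.0 1)) ((λ.0) ((λ.λ.0 1) (λ.λ.0 1))) (λ.λ.0 1)
  →11  (λ.λ.0 1) (λ.λ.0 1) ((λ.0) ((λ.λ.0 1) (λ.λ.0 1))) (λ.λ.0 1)
  →12  (λ.0 (λ.λ.0 1)) ((λ.0) ((λ.λ.0 1) (λ.λ.0 1))) (λ.λ.0 1)
  →13  (λ.0) ((λ.λ.0 1) (λ.λ.0 1)) (λ.λ.0 1) (λ.λ.0 1)
  →14  (λ.λ.0 1) (λ.λ.0 1) (λ.λ.0 1) (λ.λ.0 1)
  →15  (λ.0 (λ.λ.0 1)) (λ.λ.0 1) (λ.λ.0 1)
  →16  (λ.λ.0 1) (λ.λ.0 1) (λ.λ.0 1)
  →17  (λ.0 (λ.λ.0 1)) (λ.λ.0 1)
  →18  (λ.λ.0 1) (λ.λ.0 1)
  →19  λ.0 (λ.λ.0 1)

Answer: YES — reaches normal form λ.0 (λ.λ.0 1) in 19 ≤ 19 steps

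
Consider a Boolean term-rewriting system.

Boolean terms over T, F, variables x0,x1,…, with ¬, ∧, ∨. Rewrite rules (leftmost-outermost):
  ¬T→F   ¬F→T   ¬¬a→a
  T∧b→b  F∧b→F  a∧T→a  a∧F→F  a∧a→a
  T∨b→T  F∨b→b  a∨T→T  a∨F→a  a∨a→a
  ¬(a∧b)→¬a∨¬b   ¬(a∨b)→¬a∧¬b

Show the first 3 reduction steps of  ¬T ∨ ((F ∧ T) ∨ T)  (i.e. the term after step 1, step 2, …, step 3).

Answer: after 3 steps: T

Derivation:
  start: ¬T ∨ ((F ∧ T) ∨ T)
  step 1: F ∨ ((F ∧ T) ∨ T)
  step 2: (F ∧ T) ∨ T
  step 3: T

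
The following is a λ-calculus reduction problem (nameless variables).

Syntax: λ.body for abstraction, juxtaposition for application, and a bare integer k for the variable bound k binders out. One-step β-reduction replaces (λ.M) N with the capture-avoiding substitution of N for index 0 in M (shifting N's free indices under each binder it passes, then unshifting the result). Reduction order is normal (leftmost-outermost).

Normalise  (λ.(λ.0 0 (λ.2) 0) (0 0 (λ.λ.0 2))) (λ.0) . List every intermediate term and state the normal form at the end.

Answer: normal form = λ.λ.0 (λ.0)  (in 10 steps)

Reduction:
  start: (λ.(λ.0 0 (λ.2) 0) (0 0 (λ.λ.0 2))) (λ.0)
  →1  (λ.0 0 (λ.λ.0) 0) ((λ.0) (λ.0) (λ.λ.0 (λ.0)))
  →2  (λ.0) (λ.0) (λ.λ.0 (λ.0)) ((λ.0) (λ.0) (λ.λ.0 (λ.0))) (λ.λ.0) ((λ.0) (λ.0) (λ.λ.0 (λ.0)))
  →3  (λ.0) (λ.λ.0 (λ.0)) ((λ.0) (λ.0) (λ.λ.0 (λ.0))) (λ.λ.0) ((λ.0) (λ.0) (λ.λ.0 (λ.0)))
  →4  (λ.λ.0 (λ.0)) ((λ.0) (λ.0) (λ.λ.0 (λ.0))) (λ.λ.0) ((λ.0) (λ.0) (λ.λ.0 (λ.0)))
  →5  (λ.0 (λ.0)) (λ.λ.0) ((λ.0) (λ.0) (λ.λ.0 (λ.0)))
  →6  (λ.λ.0) (λ.0) ((λ.0) (λ.0) (λ.λ.0 (λ.0)))
  →7  (λ.0) ((λ.0) (λ.0) (λ.λ.0 (λ.0)))
  →8  (λ.0) (λ.0) (λ.λ.0 (λ.0))
  →9  (λ.0) (λ.λ.0 (λ.0))
  →10  λ.λ.0 (λ.0)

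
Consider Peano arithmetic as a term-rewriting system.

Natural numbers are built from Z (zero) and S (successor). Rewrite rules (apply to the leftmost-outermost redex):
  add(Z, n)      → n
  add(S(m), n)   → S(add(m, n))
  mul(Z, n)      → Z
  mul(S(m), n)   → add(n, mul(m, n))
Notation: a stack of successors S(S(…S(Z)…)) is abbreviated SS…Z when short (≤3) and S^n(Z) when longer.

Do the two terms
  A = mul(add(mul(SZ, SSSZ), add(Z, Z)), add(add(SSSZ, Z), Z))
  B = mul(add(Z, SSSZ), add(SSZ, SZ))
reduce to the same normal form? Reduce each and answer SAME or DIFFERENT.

Term A:
  start: mul(add(mul(SZ, SSSZ), add(Z, Z)), add(add(SSSZ, Z), Z))
  →1  mul(add(add(SSSZ, mul(Z, SSSZ)), add(Z, Z)), add(add(SSSZ, Z), Z))
  →2  mul(add(S(add(SSZ, mul(Z, SSSZ))), add(Z, Z)), add(add(SSSZ, Z), Z))
  →3  mul(S(add(add(SSZ, mul(Z, SSSZ)), add(Z, Z))), add(add(SSSZ, Z), Z))
  →4  add(add(add(SSSZ, Z), Z), mul(add(add(SSZ, mul(Z, SSSZ)), add(Z, Z)), add(add(SSSZ, Z), Z)))
  →5  add(add(S(add(SSZ, Z)), Z), mul(add(add(SSZ, mul(Z, SSSZ)), add(Z, Z)), add(add(SSSZ, Z), Z)))
  →6  add(S(add(add(SSZ, Z), Z)), mul(add(add(SSZ, mul(Z, SSSZ)), add(Z, Z)), add(add(SSSZ, Z), Z)))
  →7  S(add(add(add(SSZ, Z), Z), mul(add(add(SSZ, mul(Z, SSSZ)), add(Z, Z)), add(add(SSSZ, Z), Z))))
  →8  S(add(add(S(add(SZ, Z)), Z), mul(add(add(SSZ, mul(Z, SSSZ)), add(Z, Z)), add(add(SSSZ, Z), Z))))
  →9  S(add(S(add(add(SZ, Z), Z)), mul(add(add(SSZ, mul(Z, SSSZ)), add(Z, Z)), add(add(SSSZ, Z), Z))))
  →10  S(S(add(add(add(SZ, Z), Z), mul(add(add(SSZ, mul(Z, SSSZ)), add(Z, Z)), add(add(SSSZ, Z), Z)))))
  →11  S(S(add(add(S(add(Z, Z)), Z), mul(add(add(SSZ, mul(Z, SSSZ)), add(Z, Z)), add(add(SSSZ, Z), Z)))))
  →12  S(S(add(S(add(add(Z, Z), Z)), mul(add(add(SSZ, mul(Z, SSSZ)), add(Z, Z)), add(add(SSSZ, Z), Z)))))
  →13  S(S(S(add(add(add(Z, Z), Z), mul(add(add(SSZ, mul(Z, SSSZ)), add(Z, Z)), add(add(SSSZ, Z), Z))))))
  →14  S(S(S(add(add(Z, Z), mul(add(add(SSZ, mul(Z, SSSZ)), add(Z, Z)), add(add(SSSZ, Z), Z))))))
  →15  S(S(S(add(Z, mul(add(add(SSZ, mul(Z, SSSZ)), add(Z, Z)), add(add(SSSZ, Z), Z))))))
  →16  S(S(S(mul(add(add(SSZ, mul(Z, SSSZ)), add(Z, Z)), add(add(SSSZ, Z), Z)))))
  →17  S(S(S(mul(add(S(add(SZ, mul(Z, SSSZ))), add(Z, Z)), add(add(SSSZ, Z), Z)))))
  →18  S(S(S(mul(S(add(add(SZ, mul(Z, SSSZ)), add(Z, Z))), add(add(SSSZ, Z), Z)))))
  →19  S(S(S(add(add(add(SSSZ, Z), Z), mul(add(add(SZ, mul(Z, SSSZ)), add(Z, Z)), add(add(SSSZ, Z), Z))))))
  →20  S(S(S(add(add(S(add(SSZ, Z)), Z), mul(add(add(SZ, mul(Z, SSSZ)), add(Z, Z)), add(add(SSSZ, Z), Z))))))
  →21  S(S(S(add(S(add(add(SSZ, Z), Z)), mul(add(add(SZ, mul(Z, SSSZ)), add(Z, Z)), add(add(SSSZ, Z), Z))))))
  →22  S(S(S(S(add(add(add(SSZ, Z), Z), mul(add(add(SZ, mul(Z, SSSZ)), add(Z, Z)), add(add(SSSZ, Z), Z)))))))
  →23  S(S(S(S(add(add(S(add(SZ, Z)), Z), mul(add(add(SZ, mul(Z, SSSZ)), add(Z, Z)), add(add(SSSZ, Z), Z)))))))
  →24  S(S(S(S(add(S(add(add(SZ, Z), Z)), mul(add(add(SZ, mul(Z, SSSZ)), add(Z, Z)), add(add(SSSZ, Z), Z)))))))
  →25  S(S(S(S(S(add(add(add(SZ, Z), Z), mul(add(add(SZ, mul(Z, SSSZ)), add(Z, Z)), add(add(SSSZ, Z), Z))))))))
  →26  S(S(S(S(S(add(add(S(add(Z, Z)), Z), mul(add(add(SZ, mul(Z, SSSZ)), add(Z, Z)), add(add(SSSZ, Z), Z))))))))
  →27  S(S(S(S(S(add(S(add(add(Z, Z), Z)), mul(add(add(SZ, mul(Z, SSSZ)), add(Z, Z)), add(add(SSSZ, Z), Z))))))))
  →28  S(S(S(S(S(S(add(add(add(Z, Z), Z), mul(add(add(SZ, mul(Z, SSSZ)), add(Z, Z)), add(add(SSSZ, Z), Z)))))))))
  →29  S(S(S(S(S(S(add(add(Z, Z), mul(add(add(SZ, mul(Z, SSSZ)), add(Z, Z)), add(add(SSSZ, Z), Z)))))))))
  →30  S(S(S(S(S(S(add(Z, mul(add(add(SZ, mul(Z, SSSZ)), add(Z, Z)), add(add(SSSZ, Z), Z)))))))))
  →31  S(S(S(S(S(S(mul(add(add(SZ, mul(Z, SSSZ)), add(Z, Z)), add(add(SSSZ, Z), Z))))))))
  →32  S(S(S(S(S(S(mul(add(S(add(Z, mul(Z, SSSZ))), add(Z, Z)), add(add(SSSZ, Z), Z))))))))
  →33  S(S(S(S(S(S(mul(S(add(add(Z, mul(Z, SSSZ)), add(Z, Z))), add(add(SSSZ, Z), Z))))))))
  →34  S(S(S(S(S(S(add(add(add(SSSZ, Z), Z), mul(add(add(Z, mul(Z, SSSZ)), add(Z, Z)), add(add(SSSZ, Z), Z)))))))))
  →35  S(S(S(S(S(S(add(add(S(add(SSZ, Z)), Z), mul(add(add(Z, mul(Z, SSSZ)), add(Z, Z)), add(add(SSSZ, Z), Z)))))))))
  →36  S(S(S(S(S(S(add(S(add(add(SSZ, Z), Z)), mul(add(add(Z, mul(Z, SSSZ)), add(Z, Z)), add(add(SSSZ, Z), Z)))))))))
  →37  S(S(S(S(S(S(S(add(add(add(SSZ, Z), Z), mul(add(add(Z, mul(Z, SSSZ)), add(Z, Z)), add(add(SSSZ, Z), Z))))))))))
  →38  S(S(S(S(S(S(S(add(add(S(add(SZ, Z)), Z), mul(add(add(Z, mul(Z, SSSZ)), add(Z, Z)), add(add(SSSZ, Z), Z))))))))))
  →39  S(S(S(S(S(S(S(add(S(add(add(SZ, Z), Z)), mul(add(add(Z, mul(Z, SSSZ)), add(Z, Z)), add(add(SSSZ, Z), Z))))))))))
  →40  S(S(S(S(S(S(S(S(add(add(add(SZ, Z), Z), mul(add(add(Z, mul(Z, SSSZ)), add(Z, Z)), add(add(SSSZ, Z), Z)))))))))))
  →41  S(S(S(S(S(S(S(S(add(add(S(add(Z, Z)), Z), mul(add(add(Z, mul(Z, SSSZ)), add(Z, Z)), add(add(SSSZ, Z), Z)))))))))))
  →42  S(S(S(S(S(S(S(S(add(S(add(add(Z, Z), Z)), mul(add(add(Z, mul(Z, SSSZ)), add(Z, Z)), add(add(SSSZ, Z), Z)))))))))))
  →43  S(S(S(S(S(S(S(S(S(add(add(add(Z, Z), Z), mul(add(add(Z, mul(Z, SSSZ)), add(Z, Z)), add(add(SSSZ, Z), Z))))))))))))
  →44  S(S(S(S(S(S(S(S(S(add(add(Z, Z), mul(add(add(Z, mul(Z, SSSZ)), add(Z, Z)), add(add(SSSZ, Z), Z))))))))))))
  →45  S(S(S(S(S(S(S(S(S(add(Z, mul(add(add(Z, mul(Z, SSSZ)), add(Z, Z)), add(add(SSSZ, Z), Z))))))))))))
  →46  S(S(S(S(S(S(S(S(S(mul(add(add(Z, mul(Z, SSSZ)), add(Z, Z)), add(add(SSSZ, Z), Z)))))))))))
  →47  S(S(S(S(S(S(S(S(S(mul(add(mul(Z, SSSZ), add(Z, Z)), add(add(SSSZ, Z), Z)))))))))))
  →48  S(S(S(S(S(S(S(S(S(mul(add(Z, add(Z, Z)), add(add(SSSZ, Z), Z)))))))))))
  →49  S(S(S(S(S(S(S(S(S(mul(add(Z, Z), add(add(SSSZ, Z), Z)))))))))))
  →50  S(S(S(S(S(S(S(S(S(mul(Z, add(add(SSSZ, Z), Z)))))))))))
  →51  S^9(Z)

Term B:
  start: mul(add(Z, SSSZ), add(SSZ, SZ))
  →1  mul(SSSZ, add(SSZ, SZ))
  →2  add(add(SSZ, SZ), mul(SSZ, add(SSZ, SZ)))
  →3  add(S(add(SZ, SZ)), mul(SSZ, add(SSZ, SZ)))
  →4  S(add(add(SZ, SZ), mul(SSZ, add(SSZ, SZ))))
  →5  S(add(S(add(Z, SZ)), mul(SSZ, add(SSZ, SZ))))
  →6  S(S(add(add(Z, SZ), mul(SSZ, add(SSZ, SZ)))))
  →7  S(S(add(SZ, mul(SSZ, add(SSZ, SZ)))))
  →8  S(S(S(add(Z, mul(SSZ, add(SSZ, SZ))))))
  →9  S(S(S(mul(SSZ, add(SSZ, SZ)))))
  →10  S(S(S(add(add(SSZ, SZ), mul(SZ, add(SSZ, SZ))))))
  →11  S(S(S(add(S(add(SZ, SZ)), mul(SZ, add(SSZ, SZ))))))
  →12  S(S(S(S(add(add(SZ, SZ), mul(SZ, add(SSZ, SZ)))))))
  →13  S(S(S(S(add(S(add(Z, SZ)), mul(SZ, add(SSZ, SZ)))))))
  →14  S(S(S(S(S(add(add(Z, SZ), mul(SZ, add(SSZ, SZ))))))))
  →15  S(S(S(S(S(add(SZ, mul(SZ, add(SSZ, SZ))))))))
  →16  S(S(S(S(S(S(add(Z, mul(SZ, add(SSZ, SZ)))))))))
  →17  S(S(S(S(S(S(mul(SZ, add(SSZ, SZ))))))))
  →18  S(S(S(S(S(S(add(add(SSZ, SZ), mul(Z, add(SSZ, SZ)))))))))
  →19  S(S(S(S(S(S(add(S(add(SZ, SZ)), mul(Z, add(SSZ, SZ)))))))))
  →20  S(S(S(S(S(S(S(add(add(SZ, SZ), mul(Z, add(SSZ, SZ))))))))))
  →21  S(S(S(S(S(S(S(add(S(add(Z, SZ)), mul(Z, add(SSZ, SZ))))))))))
  →22  S(S(S(S(S(S(S(S(add(add(Z, SZ), mul(Z, add(SSZ, SZ)))))))))))
  →23  S(S(S(S(S(S(S(S(add(SZ, mul(Z, add(SSZ, SZ)))))))))))
  →24  S(S(S(S(S(S(S(S(S(add(Z, mul(Z, add(SSZ, SZ))))))))))))
  →25  S(S(S(S(S(S(S(S(S(mul(Z, add(SSZ, SZ)))))))))))
  →26  S^9(Z)

Answer: SAME — A ⇓ S^9(Z), B ⇓ S^9(Z)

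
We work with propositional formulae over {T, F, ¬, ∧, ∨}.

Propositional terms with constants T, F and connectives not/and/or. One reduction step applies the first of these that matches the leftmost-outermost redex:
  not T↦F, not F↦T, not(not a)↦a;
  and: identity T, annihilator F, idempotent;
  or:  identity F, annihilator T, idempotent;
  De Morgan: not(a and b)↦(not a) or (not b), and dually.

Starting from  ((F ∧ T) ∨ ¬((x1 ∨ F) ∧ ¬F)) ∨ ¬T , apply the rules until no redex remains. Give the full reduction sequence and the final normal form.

Answer: normal form = ¬x1  (in 10 steps)

Reduction:
  start: ((F ∧ T) ∨ ¬((x1 ∨ F) ∧ ¬F)) ∨ ¬T
  step 1: (F ∨ ¬((x1 ∨ F) ∧ ¬F)) ∨ ¬T
  step 2: ¬((x1 ∨ F) ∧ ¬F) ∨ ¬T
  step 3: (¬(x1 ∨ F) ∨ ¬¬F) ∨ ¬T
  step 4: ((¬x1 ∧ ¬F) ∨ ¬¬F) ∨ ¬T
  step 5: ((¬x1 ∧ T) ∨ ¬¬F) ∨ ¬T
  step 6: (¬x1 ∨ ¬¬F) ∨ ¬T
  step 7: (¬x1 ∨ F) ∨ ¬T
  step 8: ¬x1 ∨ ¬T
  step 9: ¬x1 ∨ F
  step 10: ¬x1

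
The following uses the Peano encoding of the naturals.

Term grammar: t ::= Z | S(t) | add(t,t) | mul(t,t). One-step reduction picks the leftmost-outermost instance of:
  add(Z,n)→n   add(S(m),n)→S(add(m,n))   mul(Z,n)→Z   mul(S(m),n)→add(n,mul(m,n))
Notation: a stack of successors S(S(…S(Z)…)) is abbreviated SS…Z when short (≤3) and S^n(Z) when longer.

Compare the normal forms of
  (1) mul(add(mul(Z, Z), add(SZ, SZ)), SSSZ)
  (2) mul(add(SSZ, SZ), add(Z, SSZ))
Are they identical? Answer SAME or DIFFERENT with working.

Term A:
  start: mul(add(mul(Z, Z), add(SZ, SZ)), SSSZ)
  [1] mul(add(Z, add(SZ, SZ)), SSSZ)
  [2] mul(add(SZ, SZ), SSSZ)
  [3] mul(S(add(Z, SZ)), SSSZ)
  [4] add(SSSZ, mul(add(Z, SZ), SSSZ))
  [5] S(add(SSZ, mul(add(Z, SZ), SSSZ)))
  [6] S(S(add(SZ, mul(add(Z, SZ), SSSZ))))
  [7] S(S(S(add(Z, mul(add(Z, SZ), SSSZ)))))
  [8] S(S(S(mul(add(Z, SZ), SSSZ))))
  [9] S(S(S(mul(SZ, SSSZ))))
  [10] S(S(S(add(SSSZ, mul(Z, SSSZ)))))
  [11] S(S(S(S(add(SSZ, mul(Z, SSSZ))))))
  [12] S(S(S(S(S(add(SZ, mul(Z, SSSZ)))))))
  [13] S(S(S(S(S(S(add(Z, mul(Z, SSSZ))))))))
  [14] S(S(S(S(S(S(mul(Z, SSSZ)))))))
  [15] S^6(Z)

Term B:
  start: mul(add(SSZ, SZ), add(Z, SSZ))
  [1] mul(S(add(SZ, SZ)), add(Z, SSZ))
  [2] add(add(Z, SSZ), mul(add(SZ, SZ), add(Z, SSZ)))
  [3] add(SSZ, mul(add(SZ, SZ), add(Z, SSZ)))
  [4] S(add(SZ, mul(add(SZ, SZ), add(Z, SSZ))))
  [5] S(S(add(Z, mul(add(SZ, SZ), add(Z, SSZ)))))
  [6] S(S(mul(add(SZ, SZ), add(Z, SSZ))))
  [7] S(S(mul(S(add(Z, SZ)), add(Z, SSZ))))
  [8] S(S(add(add(Z, SSZ), mul(add(Z, SZ), add(Z, SSZ)))))
  [9] S(S(add(SSZ, mul(add(Z, SZ), add(Z, SSZ)))))
  [10] S(S(S(add(SZ, mul(add(Z, SZ), add(Z, SSZ))))))
  [11] S(S(S(S(add(Z, mul(add(Z, SZ), add(Z, SSZ)))))))
  [12] S(S(S(S(mul(add(Z, SZ), add(Z, SSZ))))))
  [13] S(S(S(S(mul(SZ, add(Z, SSZ))))))
  [14] S(S(S(S(add(add(Z, SSZ), mul(Z, add(Z, SSZ)))))))
  [15] S(S(S(S(add(SSZ, mul(Z, add(Z, SSZ)))))))
  [16] S(S(S(S(S(add(SZ, mul(Z, add(Z, SSZ))))))))
  [17] S(S(S(S(S(S(add(Z, mul(Z, add(Z, SSZ)))))))))
  [18] S(S(S(S(S(S(mul(Z, add(Z, SSZ))))))))
  [19] S^6(Z)

Answer: SAME — A ⇓ S^6(Z), B ⇓ S^6(Z)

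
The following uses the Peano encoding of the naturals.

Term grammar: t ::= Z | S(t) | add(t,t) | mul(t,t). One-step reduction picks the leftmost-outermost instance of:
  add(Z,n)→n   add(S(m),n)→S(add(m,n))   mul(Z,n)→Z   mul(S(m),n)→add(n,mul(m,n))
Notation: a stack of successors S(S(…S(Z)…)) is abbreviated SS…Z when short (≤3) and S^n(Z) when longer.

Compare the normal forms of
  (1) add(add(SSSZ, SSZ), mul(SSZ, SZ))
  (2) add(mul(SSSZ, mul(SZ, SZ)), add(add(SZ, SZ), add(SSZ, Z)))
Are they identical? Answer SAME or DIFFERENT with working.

Term A:
  start: add(add(SSSZ, SSZ), mul(SSZ, SZ))
  step 1: add(S(add(SSZ, SSZ)), mul(SSZ, SZ))
  step 2: S(add(add(SSZ, SSZ), mul(SSZ, SZ)))
  step 3: S(add(S(add(SZ, SSZ)), mul(SSZ, SZ)))
  step 4: S(S(add(add(SZ, SSZ), mul(SSZ, SZ))))
  step 5: S(S(add(S(add(Z, SSZ)), mul(SSZ, SZ))))
  step 6: S(S(S(add(add(Z, SSZ), mul(SSZ, SZ)))))
  step 7: S(S(S(add(SSZ, mul(SSZ, SZ)))))
  step 8: S(S(S(S(add(SZ, mul(SSZ, SZ))))))
  step 9: S(S(S(S(S(add(Z, mul(SSZ, SZ)))))))
  step 10: S(S(S(S(S(mul(SSZ, SZ))))))
  step 11: S(S(S(S(S(add(SZ, mul(SZ, SZ)))))))
  step 12: S(S(S(S(S(S(add(Z, mul(SZ, SZ))))))))
  step 13: S(S(S(S(S(S(mul(SZ, SZ)))))))
  step 14: S(S(S(S(S(S(add(SZ, mul(Z, SZ))))))))
  step 15: S(S(S(S(S(S(S(add(Z, mul(Z, SZ)))))))))
  step 16: S(S(S(S(S(S(S(mul(Z, SZ))))))))
  step 17: S^7(Z)

Term B:
  start: add(mul(SSSZ, mul(SZ, SZ)), add(add(SZ, SZ), add(SSZ, Z)))
  step 1: add(add(mul(SZ, SZ), mul(SSZ, mul(SZ, SZ))), add(add(SZ, SZ), add(SSZ, Z)))
  step 2: add(add(add(SZ, mul(Z, SZ)), mul(SSZ, mul(SZ, SZ))), add(add(SZ, SZ), add(SSZ, Z)))
  step 3: add(add(S(add(Z, mul(Z, SZ))), mul(SSZ, mul(SZ, SZ))), add(add(SZ, SZ), add(SSZ, Z)))
  step 4: add(S(add(add(Z, mul(Z, SZ)), mul(SSZ, mul(SZ, SZ)))), add(add(SZ, SZ), add(SSZ, Z)))
  step 5: S(add(add(add(Z, mul(Z, SZ)), mul(SSZ, mul(SZ, SZ))), add(add(SZ, SZ), add(SSZ, Z))))
  step 6: S(add(add(mul(Z, SZ), mul(SSZ, mul(SZ, SZ))), add(add(SZ, SZ), add(SSZ, Z))))
  step 7: S(add(add(Z, mul(SSZ, mul(SZ, SZ))), add(add(SZ, SZ), add(SSZ, Z))))
  step 8: S(add(mul(SSZ, mul(SZ, SZ)), add(add(SZ, SZ), add(SSZ, Z))))
  step 9: S(add(add(mul(SZ, SZ), mul(SZ, mul(SZ, SZ))), add(add(SZ, SZ), add(SSZ, Z))))
  step 10: S(add(add(add(SZ, mul(Z, SZ)), mul(SZ, mul(SZ, SZ))), add(add(SZ, SZ), add(SSZ, Z))))
  step 11: S(add(add(S(add(Z, mul(Z, SZ))), mul(SZ, mul(SZ, SZ))), add(add(SZ, SZ), add(SSZ, Z))))
  step 12: S(add(S(add(add(Z, mul(Z, SZ)), mul(SZ, mul(SZ, SZ)))), add(add(SZ, SZ), add(SSZ, Z))))
  step 13: S(S(add(add(add(Z, mul(Z, SZ)), mul(SZ, mul(SZ, SZ))), add(add(SZ, SZ), add(SSZ, Z)))))
  step 14: S(S(add(add(mul(Z, SZ), mul(SZ, mul(SZ, SZ))), add(add(SZ, SZ), add(SSZ, Z)))))
  step 15: S(S(add(add(Z, mul(SZ, mul(SZ, SZ))), add(add(SZ, SZ), add(SSZ, Z)))))
  step 16: S(S(add(mul(SZ, mul(SZ, SZ)), add(add(SZ, SZ), add(SSZ, Z)))))
  step 17: S(S(add(add(mul(SZ, SZ), mul(Z, mul(SZ, SZ))), add(add(SZ, SZ), add(SSZ, Z)))))
  step 18: S(S(add(add(add(SZ, mul(Z, SZ)), mul(Z, mul(SZ, SZ))), add(add(SZ, SZ), add(SSZ, Z)))))
  step 19: S(S(add(add(S(add(Z, mul(Z, SZ))), mul(Z, mul(SZ, SZ))), add(add(SZ, SZ), add(SSZ, Z)))))
  step 20: S(S(add(S(add(add(Z, mul(Z, SZ)), mul(Z, mul(SZ, SZ)))), add(add(SZ, SZ), add(SSZ, Z)))))
  step 21: S(S(S(add(add(add(Z, mul(Z, SZ)), mul(Z, mul(SZ, SZ))), add(add(SZ, SZ), add(SSZ, Z))))))
  step 22: S(S(S(add(add(mul(Z, SZ), mul(Z, mul(SZ, SZ))), add(add(SZ, SZ), add(SSZ, Z))))))
  step 23: S(S(S(add(add(Z, mul(Z, mul(SZ, SZ))), add(add(SZ, SZ), add(SSZ, Z))))))
  step 24: S(S(S(add(mul(Z, mul(SZ, SZ)), add(add(SZ, SZ), add(SSZ, Z))))))
  step 25: S(S(S(add(Z, add(add(SZ, SZ), add(SSZ, Z))))))
  step 26: S(S(S(add(add(SZ, SZ), add(SSZ, Z)))))
  step 27: S(S(S(add(S(add(Z, SZ)), add(SSZ, Z)))))
  step 28: S(S(S(S(add(add(Z, SZ), add(SSZ, Z))))))
  step 29: S(S(S(S(add(SZ, add(SSZ, Z))))))
  step 30: S(S(S(S(S(add(Z, add(SSZ, Z)))))))
  step 31: S(S(S(S(S(add(SSZ, Z))))))
  step 32: S(S(S(S(S(S(add(SZ, Z)))))))
  step 33: S(S(S(S(S(S(S(add(Z, Z))))))))
  step 34: S^7(Z)

Answer: SAME — A ⇓ S^7(Z), B ⇓ S^7(Z)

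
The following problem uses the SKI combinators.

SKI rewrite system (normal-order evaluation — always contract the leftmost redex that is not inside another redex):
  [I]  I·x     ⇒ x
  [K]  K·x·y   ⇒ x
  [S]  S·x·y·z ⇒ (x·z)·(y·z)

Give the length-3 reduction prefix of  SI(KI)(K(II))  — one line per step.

Answer: after 3 steps: II

Derivation:
  start: SI(KI)(K(II))
  step 1: I(K(II))(KI(K(II)))
  step 2: K(II)(KI(K(II)))
  step 3: II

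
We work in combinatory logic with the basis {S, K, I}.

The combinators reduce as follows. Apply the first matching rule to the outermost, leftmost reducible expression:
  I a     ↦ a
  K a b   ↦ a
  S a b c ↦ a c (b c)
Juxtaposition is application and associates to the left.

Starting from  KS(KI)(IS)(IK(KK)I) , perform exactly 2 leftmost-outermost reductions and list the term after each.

  start: KS(KI)(IS)(IK(KK)I)
  [1] S(IS)(IK(KK)I)
  [2] SS(IK(KK)I)

Answer: after 2 steps: SS(IK(KK)I)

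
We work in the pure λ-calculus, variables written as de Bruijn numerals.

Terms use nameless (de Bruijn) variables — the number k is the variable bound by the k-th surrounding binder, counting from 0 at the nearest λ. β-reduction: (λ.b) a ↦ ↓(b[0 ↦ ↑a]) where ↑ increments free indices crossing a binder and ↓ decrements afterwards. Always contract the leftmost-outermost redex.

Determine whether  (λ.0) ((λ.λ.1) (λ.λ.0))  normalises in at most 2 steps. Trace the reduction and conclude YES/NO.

  start: (λ.0) ((λ.λ.1) (λ.λ.0))
  step 1: (λ.λ.1) (λ.λ.0)
  step 2: λ.λ.λ.0

Answer: YES — reaches normal form λ.λ.λ.0 in 2 ≤ 2 steps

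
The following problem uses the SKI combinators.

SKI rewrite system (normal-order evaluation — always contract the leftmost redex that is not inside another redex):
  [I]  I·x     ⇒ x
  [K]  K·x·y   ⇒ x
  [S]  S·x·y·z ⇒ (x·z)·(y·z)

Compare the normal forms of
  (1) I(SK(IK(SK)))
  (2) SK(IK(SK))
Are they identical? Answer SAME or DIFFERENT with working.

Term A:
  start: I(SK(IK(SK)))
  [1] SK(IK(SK))
  [2] SK(K(SK))

Term B:
  start: SK(IK(SK))
  [1] SK(K(SK))

Answer: SAME — A ⇓ SK(K(SK)), B ⇓ SK(K(SK))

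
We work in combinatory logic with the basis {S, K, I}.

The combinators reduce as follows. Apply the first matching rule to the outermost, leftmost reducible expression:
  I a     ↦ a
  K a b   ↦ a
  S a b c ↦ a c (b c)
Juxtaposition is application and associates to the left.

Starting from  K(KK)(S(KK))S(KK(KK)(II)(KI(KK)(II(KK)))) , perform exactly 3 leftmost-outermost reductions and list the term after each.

  start: K(KK)(S(KK))S(KK(KK)(II)(KI(KK)(II(KK))))
  step 1: KKS(KK(KK)(II)(KI(KK)(II(KK))))
  step 2: K(KK(KK)(II)(KI(KK)(II(KK))))
  step 3: K(K(II)(KI(KK)(II(KK))))

Answer: after 3 steps: K(K(II)(KI(KK)(II(KK))))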